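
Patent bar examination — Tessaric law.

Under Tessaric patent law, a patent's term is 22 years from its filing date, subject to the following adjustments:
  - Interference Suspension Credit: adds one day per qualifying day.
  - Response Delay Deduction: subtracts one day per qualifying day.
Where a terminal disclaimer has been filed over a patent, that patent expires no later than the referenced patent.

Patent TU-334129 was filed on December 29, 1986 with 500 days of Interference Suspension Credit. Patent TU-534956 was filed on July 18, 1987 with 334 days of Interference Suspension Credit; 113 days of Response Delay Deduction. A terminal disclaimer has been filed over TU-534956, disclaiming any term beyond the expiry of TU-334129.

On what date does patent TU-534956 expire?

Natural term of TU-534956:
  Base: filing + 22 years → 18 July 2009.
  Interference Suspension Credit: +334 days → 17 June 2010.
  Response Delay Deduction: −113 days → 24 February 2010.
Expiry of referenced patent TU-334129:
  Base: filing + 22 years → 29 December 2008.
  Interference Suspension Credit: +500 days → 13 May 2010.
Terminal disclaimer: TU-534956 expires on the earlier of 24 February 2010 and 13 May 2010.

2010-02-24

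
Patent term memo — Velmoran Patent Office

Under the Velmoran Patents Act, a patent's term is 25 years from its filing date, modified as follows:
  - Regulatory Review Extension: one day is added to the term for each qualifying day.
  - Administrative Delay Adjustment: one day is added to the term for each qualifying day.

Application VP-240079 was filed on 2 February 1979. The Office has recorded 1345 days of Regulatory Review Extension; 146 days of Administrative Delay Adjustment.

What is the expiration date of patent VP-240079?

Base term: filing date + 25 years → 2 February 2004.
Regulatory Review Extension: +1345 days → 9 October 2007.
Administrative Delay Adjustment: +146 days → 3 March 2008.

2008-03-03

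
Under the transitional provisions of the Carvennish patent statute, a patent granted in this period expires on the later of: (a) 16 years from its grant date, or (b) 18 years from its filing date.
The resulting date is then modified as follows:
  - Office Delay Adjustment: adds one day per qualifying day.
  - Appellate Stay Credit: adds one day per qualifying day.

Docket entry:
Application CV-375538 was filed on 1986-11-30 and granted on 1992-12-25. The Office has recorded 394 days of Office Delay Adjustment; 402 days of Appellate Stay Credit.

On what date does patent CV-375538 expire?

March 1, 2011

(a) grant + 16 years → 25 December 2008.
(b) filing + 18 years → 30 November 2004.
Later of the two: 25 December 2008.
Office Delay Adjustment: +394 days → 23 January 2010.
Appellate Stay Credit: +402 days → 1 March 2011.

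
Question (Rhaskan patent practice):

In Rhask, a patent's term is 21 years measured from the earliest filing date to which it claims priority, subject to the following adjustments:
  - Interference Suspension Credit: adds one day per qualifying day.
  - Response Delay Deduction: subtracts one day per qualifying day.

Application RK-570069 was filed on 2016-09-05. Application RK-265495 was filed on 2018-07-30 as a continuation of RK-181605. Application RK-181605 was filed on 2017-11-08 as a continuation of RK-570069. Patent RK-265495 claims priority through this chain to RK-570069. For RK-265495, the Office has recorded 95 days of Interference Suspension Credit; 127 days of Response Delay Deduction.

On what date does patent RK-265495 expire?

August 4, 2037

Earliest priority filing: 5 September 2016.
Base term: 5 September 2016 + 21 years → 5 September 2037.
Interference Suspension Credit: +95 days → 9 December 2037.
Response Delay Deduction: −127 days → 4 August 2037.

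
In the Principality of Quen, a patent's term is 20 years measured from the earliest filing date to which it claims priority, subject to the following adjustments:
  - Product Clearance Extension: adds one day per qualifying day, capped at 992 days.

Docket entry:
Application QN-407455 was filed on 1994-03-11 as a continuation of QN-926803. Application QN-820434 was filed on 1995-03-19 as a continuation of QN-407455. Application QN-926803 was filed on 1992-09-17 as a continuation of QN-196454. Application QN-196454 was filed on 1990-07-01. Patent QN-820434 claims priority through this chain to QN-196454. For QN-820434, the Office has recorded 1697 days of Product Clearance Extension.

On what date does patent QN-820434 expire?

2013-03-19

Earliest priority filing: 1 July 1990.
Base term: 1 July 1990 + 20 years → 1 July 2010.
Product Clearance Extension: 1697 days claimed exceeds the 992-day cap, so +992 days → 19 March 2013.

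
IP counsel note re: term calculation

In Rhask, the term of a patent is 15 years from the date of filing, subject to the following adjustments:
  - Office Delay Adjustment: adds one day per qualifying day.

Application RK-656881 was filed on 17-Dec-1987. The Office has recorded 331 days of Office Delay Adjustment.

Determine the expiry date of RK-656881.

Base term: filing date + 15 years → 17 December 2002.
Office Delay Adjustment: +331 days → 13 November 2003.

November 13, 2003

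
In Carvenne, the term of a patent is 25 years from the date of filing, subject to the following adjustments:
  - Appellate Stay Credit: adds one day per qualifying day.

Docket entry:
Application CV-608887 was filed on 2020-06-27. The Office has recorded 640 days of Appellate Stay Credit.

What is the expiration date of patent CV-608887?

Base term: filing date + 25 years → 27 June 2045.
Appellate Stay Credit: +640 days → 29 March 2047.

March 29, 2047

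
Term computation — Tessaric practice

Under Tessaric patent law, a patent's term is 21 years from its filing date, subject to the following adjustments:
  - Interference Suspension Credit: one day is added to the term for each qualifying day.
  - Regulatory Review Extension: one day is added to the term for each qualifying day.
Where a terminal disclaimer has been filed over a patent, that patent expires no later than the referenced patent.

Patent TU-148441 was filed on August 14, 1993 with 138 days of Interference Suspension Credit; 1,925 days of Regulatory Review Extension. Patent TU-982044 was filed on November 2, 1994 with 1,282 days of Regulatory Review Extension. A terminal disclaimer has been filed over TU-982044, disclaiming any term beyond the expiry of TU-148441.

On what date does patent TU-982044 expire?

Natural term of TU-982044:
  Base: filing + 21 years → 2 November 2015.
  Regulatory Review Extension: +1282 days → 7 May 2019.
Expiry of referenced patent TU-148441:
  Base: filing + 21 years → 14 August 2014.
  Interference Suspension Credit: +138 days → 30 December 2014.
  Regulatory Review Extension: +1925 days → 7 April 2020.
Terminal disclaimer: TU-982044 expires on the earlier of 7 May 2019 and 7 April 2020.

May 7, 2019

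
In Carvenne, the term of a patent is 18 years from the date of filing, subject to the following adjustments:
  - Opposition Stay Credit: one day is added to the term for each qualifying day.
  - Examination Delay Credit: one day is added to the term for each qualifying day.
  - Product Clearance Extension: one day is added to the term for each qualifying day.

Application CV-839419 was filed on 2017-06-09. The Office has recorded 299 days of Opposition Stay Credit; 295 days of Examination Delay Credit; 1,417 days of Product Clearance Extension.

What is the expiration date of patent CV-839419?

Base term: filing date + 18 years → 9 June 2035.
Opposition Stay Credit: +299 days → 3 April 2036.
Examination Delay Credit: +295 days → 23 January 2037.
Product Clearance Extension: +1417 days → 10 December 2040.

December 10, 2040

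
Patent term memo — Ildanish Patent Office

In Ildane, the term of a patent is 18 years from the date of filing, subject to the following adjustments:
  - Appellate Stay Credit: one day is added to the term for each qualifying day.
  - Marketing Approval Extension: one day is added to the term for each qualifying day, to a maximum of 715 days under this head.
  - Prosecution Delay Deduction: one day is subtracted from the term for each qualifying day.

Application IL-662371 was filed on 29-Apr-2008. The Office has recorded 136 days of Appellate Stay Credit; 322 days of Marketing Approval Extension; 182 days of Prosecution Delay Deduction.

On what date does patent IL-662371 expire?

Base term: filing date + 18 years → 29 April 2026.
Appellate Stay Credit: +136 days → 12 September 2026.
Marketing Approval Extension: 322 days (within the 715-day cap) → +322 days → 31 July 2027.
Prosecution Delay Deduction: −182 days → 30 January 2027.

2027-01-30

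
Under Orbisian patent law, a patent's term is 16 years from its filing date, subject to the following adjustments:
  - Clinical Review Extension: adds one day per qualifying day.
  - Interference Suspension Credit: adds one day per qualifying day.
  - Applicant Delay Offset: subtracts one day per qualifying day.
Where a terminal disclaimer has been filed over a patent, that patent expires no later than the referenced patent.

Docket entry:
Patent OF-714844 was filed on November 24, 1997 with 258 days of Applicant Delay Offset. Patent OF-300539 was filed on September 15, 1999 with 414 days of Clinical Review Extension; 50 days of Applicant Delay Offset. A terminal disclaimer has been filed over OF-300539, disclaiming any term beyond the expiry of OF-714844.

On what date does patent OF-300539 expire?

2013-03-11

Natural term of OF-300539:
  Base: filing + 16 years → 15 September 2015.
  Clinical Review Extension: +414 days → 2 November 2016.
  Applicant Delay Offset: −50 days → 13 September 2016.
Expiry of referenced patent OF-714844:
  Base: filing + 16 years → 24 November 2013.
  Applicant Delay Offset: −258 days → 11 March 2013.
Terminal disclaimer: OF-300539 expires on the earlier of 13 September 2016 and 11 March 2013.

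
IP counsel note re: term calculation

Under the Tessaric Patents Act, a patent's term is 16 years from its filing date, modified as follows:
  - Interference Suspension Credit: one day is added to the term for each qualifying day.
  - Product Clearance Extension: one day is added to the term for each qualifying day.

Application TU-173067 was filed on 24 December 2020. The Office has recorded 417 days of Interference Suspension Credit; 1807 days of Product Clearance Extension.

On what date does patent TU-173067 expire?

Base term: filing date + 16 years → 24 December 2036.
Interference Suspension Credit: +417 days → 14 February 2038.
Product Clearance Extension: +1807 days → 26 January 2043.

January 26, 2043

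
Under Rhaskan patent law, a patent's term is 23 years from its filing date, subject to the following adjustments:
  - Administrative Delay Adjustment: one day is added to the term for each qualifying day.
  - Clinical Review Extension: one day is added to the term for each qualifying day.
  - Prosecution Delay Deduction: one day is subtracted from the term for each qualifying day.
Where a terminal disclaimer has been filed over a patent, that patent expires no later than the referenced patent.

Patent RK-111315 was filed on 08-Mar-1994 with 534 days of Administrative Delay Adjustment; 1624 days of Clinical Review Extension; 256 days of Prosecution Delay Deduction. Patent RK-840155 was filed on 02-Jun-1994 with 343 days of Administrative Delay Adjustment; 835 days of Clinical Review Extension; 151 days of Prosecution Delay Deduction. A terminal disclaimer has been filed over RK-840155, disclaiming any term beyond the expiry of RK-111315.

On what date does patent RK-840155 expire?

Natural term of RK-840155:
  Base: filing + 23 years → 2 June 2017.
  Administrative Delay Adjustment: +343 days → 11 May 2018.
  Clinical Review Extension: +835 days → 23 August 2020.
  Prosecution Delay Deduction: −151 days → 25 March 2020.
Expiry of referenced patent RK-111315:
  Base: filing + 23 years → 8 March 2017.
  Administrative Delay Adjustment: +534 days → 24 August 2018.
  Clinical Review Extension: +1624 days → 3 February 2023.
  Prosecution Delay Deduction: −256 days → 23 May 2022.
Terminal disclaimer: RK-840155 expires on the earlier of 25 March 2020 and 23 May 2022.

2020-03-25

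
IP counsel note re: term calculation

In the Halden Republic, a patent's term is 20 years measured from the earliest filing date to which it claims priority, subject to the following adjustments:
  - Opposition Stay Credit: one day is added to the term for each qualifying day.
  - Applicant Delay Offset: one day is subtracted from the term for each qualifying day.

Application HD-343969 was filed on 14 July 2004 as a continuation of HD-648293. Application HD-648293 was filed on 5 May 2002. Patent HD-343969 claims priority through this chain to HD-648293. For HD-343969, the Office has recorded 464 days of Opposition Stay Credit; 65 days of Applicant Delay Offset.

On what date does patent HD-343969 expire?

June 8, 2023

Earliest priority filing: 5 May 2002.
Base term: 5 May 2002 + 20 years → 5 May 2022.
Opposition Stay Credit: +464 days → 12 August 2023.
Applicant Delay Offset: −65 days → 8 June 2023.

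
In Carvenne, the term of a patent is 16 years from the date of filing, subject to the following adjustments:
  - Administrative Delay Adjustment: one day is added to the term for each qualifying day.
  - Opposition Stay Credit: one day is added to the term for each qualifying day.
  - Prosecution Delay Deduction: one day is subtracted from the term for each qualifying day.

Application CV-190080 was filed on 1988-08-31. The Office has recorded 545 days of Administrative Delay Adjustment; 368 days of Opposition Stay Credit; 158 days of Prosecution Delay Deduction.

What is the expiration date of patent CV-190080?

Base term: filing date + 16 years → 31 August 2004.
Administrative Delay Adjustment: +545 days → 27 February 2006.
Opposition Stay Credit: +368 days → 2 March 2007.
Prosecution Delay Deduction: −158 days → 25 September 2006.

2006-09-25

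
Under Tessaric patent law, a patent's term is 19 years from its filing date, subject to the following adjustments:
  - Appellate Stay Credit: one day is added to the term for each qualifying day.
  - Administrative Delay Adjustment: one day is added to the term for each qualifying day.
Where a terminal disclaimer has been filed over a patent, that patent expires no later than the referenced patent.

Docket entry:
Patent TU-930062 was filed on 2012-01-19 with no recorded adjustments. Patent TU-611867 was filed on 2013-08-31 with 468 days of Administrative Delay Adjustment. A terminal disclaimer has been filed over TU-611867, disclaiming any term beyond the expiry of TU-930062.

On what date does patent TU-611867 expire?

Natural term of TU-611867:
  Base: filing + 19 years → 31 August 2032.
  Administrative Delay Adjustment: +468 days → 12 December 2033.
Expiry of referenced patent TU-930062:
  Base: filing + 19 years → 19 January 2031.
Terminal disclaimer: TU-611867 expires on the earlier of 12 December 2033 and 19 January 2031.

January 19, 2031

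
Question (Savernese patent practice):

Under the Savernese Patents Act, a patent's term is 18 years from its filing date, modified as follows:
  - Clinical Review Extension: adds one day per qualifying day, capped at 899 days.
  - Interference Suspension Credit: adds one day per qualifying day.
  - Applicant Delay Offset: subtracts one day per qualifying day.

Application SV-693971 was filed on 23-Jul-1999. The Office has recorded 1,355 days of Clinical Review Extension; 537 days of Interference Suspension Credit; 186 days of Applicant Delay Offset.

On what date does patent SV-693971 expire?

2020-12-24

Base term: filing date + 18 years → 23 July 2017.
Clinical Review Extension: 1355 days claimed exceeds the 899-day cap, so +899 days → 8 January 2020.
Interference Suspension Credit: +537 days → 28 June 2021.
Applicant Delay Offset: −186 days → 24 December 2020.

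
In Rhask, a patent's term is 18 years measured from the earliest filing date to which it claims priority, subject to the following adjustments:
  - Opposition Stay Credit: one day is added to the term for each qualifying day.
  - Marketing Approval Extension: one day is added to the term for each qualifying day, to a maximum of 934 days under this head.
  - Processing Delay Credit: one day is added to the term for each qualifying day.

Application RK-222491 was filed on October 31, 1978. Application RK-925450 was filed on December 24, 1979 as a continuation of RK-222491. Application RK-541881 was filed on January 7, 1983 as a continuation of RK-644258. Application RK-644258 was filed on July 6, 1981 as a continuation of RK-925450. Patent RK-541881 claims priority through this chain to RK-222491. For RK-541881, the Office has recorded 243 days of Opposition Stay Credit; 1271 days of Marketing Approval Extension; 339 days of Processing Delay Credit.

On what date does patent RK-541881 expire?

December 25, 2000

Earliest priority filing: 31 October 1978.
Base term: 31 October 1978 + 18 years → 31 October 1996.
Opposition Stay Credit: +243 days → 1 July 1997.
Marketing Approval Extension: 1271 days claimed exceeds the 934-day cap, so +934 days → 21 January 2000.
Processing Delay Credit: +339 days → 25 December 2000.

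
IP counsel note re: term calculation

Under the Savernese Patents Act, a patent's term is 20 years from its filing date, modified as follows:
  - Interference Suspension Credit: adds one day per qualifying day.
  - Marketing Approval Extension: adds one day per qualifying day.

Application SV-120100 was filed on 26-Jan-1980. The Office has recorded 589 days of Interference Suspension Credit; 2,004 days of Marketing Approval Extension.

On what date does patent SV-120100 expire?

2007-03-03

Base term: filing date + 20 years → 26 January 2000.
Interference Suspension Credit: +589 days → 6 September 2001.
Marketing Approval Extension: +2004 days → 3 March 2007.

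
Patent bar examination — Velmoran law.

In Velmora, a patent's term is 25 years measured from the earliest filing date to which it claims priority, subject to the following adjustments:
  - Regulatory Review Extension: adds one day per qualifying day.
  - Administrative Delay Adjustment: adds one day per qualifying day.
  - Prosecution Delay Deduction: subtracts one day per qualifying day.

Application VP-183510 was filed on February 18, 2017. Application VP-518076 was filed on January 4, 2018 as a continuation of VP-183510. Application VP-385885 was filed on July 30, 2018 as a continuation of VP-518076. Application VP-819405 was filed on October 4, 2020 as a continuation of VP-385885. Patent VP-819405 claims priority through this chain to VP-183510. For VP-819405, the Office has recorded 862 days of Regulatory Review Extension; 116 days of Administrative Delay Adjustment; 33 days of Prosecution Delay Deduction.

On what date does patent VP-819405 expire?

September 20, 2044

Earliest priority filing: 18 February 2017.
Base term: 18 February 2017 + 25 years → 18 February 2042.
Regulatory Review Extension: +862 days → 29 June 2044.
Administrative Delay Adjustment: +116 days → 23 October 2044.
Prosecution Delay Deduction: −33 days → 20 September 2044.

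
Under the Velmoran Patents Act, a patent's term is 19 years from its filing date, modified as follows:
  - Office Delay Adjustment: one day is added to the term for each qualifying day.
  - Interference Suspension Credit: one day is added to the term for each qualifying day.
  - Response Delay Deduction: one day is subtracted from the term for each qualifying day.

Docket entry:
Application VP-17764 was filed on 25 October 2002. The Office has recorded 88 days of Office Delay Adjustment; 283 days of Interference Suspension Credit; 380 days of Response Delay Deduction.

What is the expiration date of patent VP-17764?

Base term: filing date + 19 years → 25 October 2021.
Office Delay Adjustment: +88 days → 21 January 2022.
Interference Suspension Credit: +283 days → 31 October 2022.
Response Delay Deduction: −380 days → 16 October 2021.

October 16, 2021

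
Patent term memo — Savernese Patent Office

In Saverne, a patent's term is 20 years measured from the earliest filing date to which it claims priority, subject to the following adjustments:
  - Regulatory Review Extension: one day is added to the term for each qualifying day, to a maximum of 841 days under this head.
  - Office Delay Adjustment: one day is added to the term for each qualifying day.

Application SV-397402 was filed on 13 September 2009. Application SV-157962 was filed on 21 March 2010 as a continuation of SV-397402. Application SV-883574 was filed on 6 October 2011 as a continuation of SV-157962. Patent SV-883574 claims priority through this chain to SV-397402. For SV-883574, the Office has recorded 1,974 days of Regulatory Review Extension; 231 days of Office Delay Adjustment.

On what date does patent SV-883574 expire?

August 20, 2032

Earliest priority filing: 13 September 2009.
Base term: 13 September 2009 + 20 years → 13 September 2029.
Regulatory Review Extension: 1974 days claimed exceeds the 841-day cap, so +841 days → 2 January 2032.
Office Delay Adjustment: +231 days → 20 August 2032.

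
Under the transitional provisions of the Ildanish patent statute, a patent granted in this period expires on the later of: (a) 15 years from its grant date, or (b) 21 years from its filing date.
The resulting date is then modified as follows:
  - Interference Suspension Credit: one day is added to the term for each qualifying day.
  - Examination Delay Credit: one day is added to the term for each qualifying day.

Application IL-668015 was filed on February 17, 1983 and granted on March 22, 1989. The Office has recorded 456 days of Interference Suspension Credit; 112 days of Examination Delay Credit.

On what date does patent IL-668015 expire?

2005-10-11

(a) grant + 15 years → 22 March 2004.
(b) filing + 21 years → 17 February 2004.
Later of the two: 22 March 2004.
Interference Suspension Credit: +456 days → 21 June 2005.
Examination Delay Credit: +112 days → 11 October 2005.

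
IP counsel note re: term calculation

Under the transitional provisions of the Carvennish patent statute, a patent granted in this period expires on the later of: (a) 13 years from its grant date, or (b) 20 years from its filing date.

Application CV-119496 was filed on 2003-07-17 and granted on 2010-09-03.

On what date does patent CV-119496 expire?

(a) grant + 13 years → 3 September 2023.
(b) filing + 20 years → 17 July 2023.
Later of the two: 3 September 2023.

2023-09-03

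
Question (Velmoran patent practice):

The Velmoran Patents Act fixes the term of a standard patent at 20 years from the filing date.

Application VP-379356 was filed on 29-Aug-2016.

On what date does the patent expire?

2036-08-29

Filing date + 20 years → 29 August 2036.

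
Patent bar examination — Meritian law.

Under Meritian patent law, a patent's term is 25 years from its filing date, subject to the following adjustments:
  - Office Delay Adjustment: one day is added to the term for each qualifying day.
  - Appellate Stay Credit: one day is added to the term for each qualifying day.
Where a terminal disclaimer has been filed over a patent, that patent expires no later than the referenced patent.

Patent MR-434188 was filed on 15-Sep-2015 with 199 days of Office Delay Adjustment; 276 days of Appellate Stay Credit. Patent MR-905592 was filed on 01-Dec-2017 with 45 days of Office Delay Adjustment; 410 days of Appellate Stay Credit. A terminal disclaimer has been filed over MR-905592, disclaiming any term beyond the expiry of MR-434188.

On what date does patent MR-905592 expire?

January 3, 2042

Natural term of MR-905592:
  Base: filing + 25 years → 1 December 2042.
  Office Delay Adjustment: +45 days → 15 January 2043.
  Appellate Stay Credit: +410 days → 29 February 2044.
Expiry of referenced patent MR-434188:
  Base: filing + 25 years → 15 September 2040.
  Office Delay Adjustment: +199 days → 2 April 2041.
  Appellate Stay Credit: +276 days → 3 January 2042.
Terminal disclaimer: MR-905592 expires on the earlier of 29 February 2044 and 3 January 2042.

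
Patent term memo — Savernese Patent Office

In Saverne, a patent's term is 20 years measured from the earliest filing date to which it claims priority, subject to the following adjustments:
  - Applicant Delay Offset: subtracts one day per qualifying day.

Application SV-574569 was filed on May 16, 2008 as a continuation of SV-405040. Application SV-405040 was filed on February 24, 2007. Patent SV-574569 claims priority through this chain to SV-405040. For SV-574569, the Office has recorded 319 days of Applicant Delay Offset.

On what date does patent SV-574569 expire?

April 11, 2026

Earliest priority filing: 24 February 2007.
Base term: 24 February 2007 + 20 years → 24 February 2027.
Applicant Delay Offset: −319 days → 11 April 2026.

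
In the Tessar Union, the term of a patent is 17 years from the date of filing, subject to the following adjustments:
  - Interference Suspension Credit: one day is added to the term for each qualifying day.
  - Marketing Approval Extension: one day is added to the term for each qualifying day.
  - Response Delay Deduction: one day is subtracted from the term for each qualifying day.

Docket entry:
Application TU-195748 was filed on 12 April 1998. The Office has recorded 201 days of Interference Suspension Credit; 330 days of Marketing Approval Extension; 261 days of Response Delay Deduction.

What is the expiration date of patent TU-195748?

January 7, 2016

Base term: filing date + 17 years → 12 April 2015.
Interference Suspension Credit: +201 days → 30 October 2015.
Marketing Approval Extension: +330 days → 24 September 2016.
Response Delay Deduction: −261 days → 7 January 2016.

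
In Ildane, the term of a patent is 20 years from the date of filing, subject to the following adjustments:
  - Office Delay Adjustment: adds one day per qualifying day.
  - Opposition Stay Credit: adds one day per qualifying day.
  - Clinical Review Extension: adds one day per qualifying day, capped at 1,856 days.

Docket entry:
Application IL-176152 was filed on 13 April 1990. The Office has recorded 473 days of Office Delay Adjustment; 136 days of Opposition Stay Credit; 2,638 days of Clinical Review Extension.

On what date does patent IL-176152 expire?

Base term: filing date + 20 years → 13 April 2010.
Office Delay Adjustment: +473 days → 30 July 2011.
Opposition Stay Credit: +136 days → 13 December 2011.
Clinical Review Extension: 2638 days claimed exceeds the 1856-day cap, so +1856 days → 11 January 2017.

2017-01-11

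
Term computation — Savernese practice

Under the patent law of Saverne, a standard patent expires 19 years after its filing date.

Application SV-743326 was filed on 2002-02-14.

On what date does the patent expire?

Filing date + 19 years → 14 February 2021.

February 14, 2021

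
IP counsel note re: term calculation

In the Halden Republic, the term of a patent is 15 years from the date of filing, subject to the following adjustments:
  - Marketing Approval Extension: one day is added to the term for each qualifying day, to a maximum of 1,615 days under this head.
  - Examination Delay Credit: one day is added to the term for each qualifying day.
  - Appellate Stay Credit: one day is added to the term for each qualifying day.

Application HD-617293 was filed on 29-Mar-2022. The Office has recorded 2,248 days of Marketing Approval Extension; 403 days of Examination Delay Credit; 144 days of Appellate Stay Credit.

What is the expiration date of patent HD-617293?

Base term: filing date + 15 years → 29 March 2037.
Marketing Approval Extension: 2248 days claimed exceeds the 1615-day cap, so +1615 days → 30 August 2041.
Examination Delay Credit: +403 days → 7 October 2042.
Appellate Stay Credit: +144 days → 28 February 2043.

February 28, 2043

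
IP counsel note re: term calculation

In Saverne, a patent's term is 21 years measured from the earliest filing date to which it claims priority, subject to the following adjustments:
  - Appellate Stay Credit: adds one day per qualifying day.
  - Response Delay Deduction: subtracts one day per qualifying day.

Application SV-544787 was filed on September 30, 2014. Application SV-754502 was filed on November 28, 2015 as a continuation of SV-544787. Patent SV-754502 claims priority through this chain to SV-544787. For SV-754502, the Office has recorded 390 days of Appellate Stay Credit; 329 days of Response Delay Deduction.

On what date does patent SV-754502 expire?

Earliest priority filing: 30 September 2014.
Base term: 30 September 2014 + 21 years → 30 September 2035.
Appellate Stay Credit: +390 days → 24 October 2036.
Response Delay Deduction: −329 days → 30 November 2035.

November 30, 2035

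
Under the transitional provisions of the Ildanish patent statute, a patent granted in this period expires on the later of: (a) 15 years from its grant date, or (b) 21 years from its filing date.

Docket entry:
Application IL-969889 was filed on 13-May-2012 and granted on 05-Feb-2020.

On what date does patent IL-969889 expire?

2035-02-05

(a) grant + 15 years → 5 February 2035.
(b) filing + 21 years → 13 May 2033.
Later of the two: 5 February 2035.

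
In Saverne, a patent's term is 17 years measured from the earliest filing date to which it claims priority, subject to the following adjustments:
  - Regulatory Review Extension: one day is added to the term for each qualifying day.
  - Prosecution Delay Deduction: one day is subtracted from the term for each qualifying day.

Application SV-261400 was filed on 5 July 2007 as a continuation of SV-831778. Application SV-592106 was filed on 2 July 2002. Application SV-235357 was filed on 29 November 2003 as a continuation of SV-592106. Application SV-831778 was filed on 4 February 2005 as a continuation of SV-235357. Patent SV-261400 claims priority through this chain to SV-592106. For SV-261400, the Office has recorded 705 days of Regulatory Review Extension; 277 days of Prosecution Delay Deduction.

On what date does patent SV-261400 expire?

Earliest priority filing: 2 July 2002.
Base term: 2 July 2002 + 17 years → 2 July 2019.
Regulatory Review Extension: +705 days → 6 June 2021.
Prosecution Delay Deduction: −277 days → 2 September 2020.

2020-09-02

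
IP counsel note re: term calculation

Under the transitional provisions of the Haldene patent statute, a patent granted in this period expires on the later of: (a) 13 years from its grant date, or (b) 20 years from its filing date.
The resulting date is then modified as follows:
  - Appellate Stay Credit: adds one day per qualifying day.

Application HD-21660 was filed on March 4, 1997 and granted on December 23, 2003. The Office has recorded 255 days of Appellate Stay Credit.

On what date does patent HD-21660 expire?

(a) grant + 13 years → 23 December 2016.
(b) filing + 20 years → 4 March 2017.
Later of the two: 4 March 2017.
Appellate Stay Credit: +255 days → 14 November 2017.

2017-11-14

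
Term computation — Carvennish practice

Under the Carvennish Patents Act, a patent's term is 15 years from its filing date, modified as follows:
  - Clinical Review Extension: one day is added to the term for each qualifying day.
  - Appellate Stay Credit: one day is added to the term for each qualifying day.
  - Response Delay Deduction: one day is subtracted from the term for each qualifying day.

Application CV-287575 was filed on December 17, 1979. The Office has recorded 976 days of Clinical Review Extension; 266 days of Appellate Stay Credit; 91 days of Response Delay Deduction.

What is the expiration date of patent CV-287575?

Base term: filing date + 15 years → 17 December 1994.
Clinical Review Extension: +976 days → 19 August 1997.
Appellate Stay Credit: +266 days → 12 May 1998.
Response Delay Deduction: −91 days → 10 February 1998.

1998-02-10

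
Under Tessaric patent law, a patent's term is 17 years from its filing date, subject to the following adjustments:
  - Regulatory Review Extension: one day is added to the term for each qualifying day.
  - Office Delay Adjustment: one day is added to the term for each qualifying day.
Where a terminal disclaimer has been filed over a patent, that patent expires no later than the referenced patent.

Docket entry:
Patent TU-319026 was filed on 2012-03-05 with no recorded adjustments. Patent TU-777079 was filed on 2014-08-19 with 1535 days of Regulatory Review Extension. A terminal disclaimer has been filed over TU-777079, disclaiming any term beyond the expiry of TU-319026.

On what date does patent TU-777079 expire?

Natural term of TU-777079:
  Base: filing + 17 years → 19 August 2031.
  Regulatory Review Extension: +1535 days → 1 November 2035.
Expiry of referenced patent TU-319026:
  Base: filing + 17 years → 5 March 2029.
Terminal disclaimer: TU-777079 expires on the earlier of 1 November 2035 and 5 March 2029.

March 5, 2029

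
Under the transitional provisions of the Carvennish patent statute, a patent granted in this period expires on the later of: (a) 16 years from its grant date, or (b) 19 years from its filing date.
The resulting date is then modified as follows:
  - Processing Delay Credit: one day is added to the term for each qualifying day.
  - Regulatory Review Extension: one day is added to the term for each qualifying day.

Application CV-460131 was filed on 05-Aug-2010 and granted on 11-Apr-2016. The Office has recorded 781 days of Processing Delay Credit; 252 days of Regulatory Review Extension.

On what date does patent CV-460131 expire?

(a) grant + 16 years → 11 April 2032.
(b) filing + 19 years → 5 August 2029.
Later of the two: 11 April 2032.
Processing Delay Credit: +781 days → 1 June 2034.
Regulatory Review Extension: +252 days → 8 February 2035.

2035-02-08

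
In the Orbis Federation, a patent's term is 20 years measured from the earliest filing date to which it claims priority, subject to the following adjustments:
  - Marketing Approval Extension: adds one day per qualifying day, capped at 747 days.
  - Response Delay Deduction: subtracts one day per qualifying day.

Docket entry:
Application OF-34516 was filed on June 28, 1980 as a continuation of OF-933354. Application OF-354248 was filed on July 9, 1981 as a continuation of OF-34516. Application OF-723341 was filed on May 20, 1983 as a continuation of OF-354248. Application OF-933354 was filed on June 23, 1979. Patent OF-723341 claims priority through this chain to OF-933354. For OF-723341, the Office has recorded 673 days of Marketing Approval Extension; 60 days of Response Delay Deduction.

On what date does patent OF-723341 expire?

2001-02-25

Earliest priority filing: 23 June 1979.
Base term: 23 June 1979 + 20 years → 23 June 1999.
Marketing Approval Extension: 673 days (within the 747-day cap) → +673 days → 26 April 2001.
Response Delay Deduction: −60 days → 25 February 2001.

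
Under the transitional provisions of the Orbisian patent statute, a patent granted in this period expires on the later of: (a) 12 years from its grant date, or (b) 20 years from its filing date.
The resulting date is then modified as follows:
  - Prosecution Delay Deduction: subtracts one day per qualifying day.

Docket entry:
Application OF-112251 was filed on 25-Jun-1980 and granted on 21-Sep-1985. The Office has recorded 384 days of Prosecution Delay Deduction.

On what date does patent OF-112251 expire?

June 7, 1999

(a) grant + 12 years → 21 September 1997.
(b) filing + 20 years → 25 June 2000.
Later of the two: 25 June 2000.
Prosecution Delay Deduction: −384 days → 7 June 1999.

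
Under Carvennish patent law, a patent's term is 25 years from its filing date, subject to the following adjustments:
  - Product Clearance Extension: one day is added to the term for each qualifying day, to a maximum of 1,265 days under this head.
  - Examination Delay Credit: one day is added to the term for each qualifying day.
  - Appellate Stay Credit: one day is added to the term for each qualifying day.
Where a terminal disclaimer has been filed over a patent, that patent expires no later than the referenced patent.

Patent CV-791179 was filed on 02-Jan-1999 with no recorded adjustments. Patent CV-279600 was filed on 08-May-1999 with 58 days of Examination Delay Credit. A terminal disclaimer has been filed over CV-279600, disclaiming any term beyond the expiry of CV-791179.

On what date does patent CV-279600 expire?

Natural term of CV-279600:
  Base: filing + 25 years → 8 May 2024.
  Examination Delay Credit: +58 days → 5 July 2024.
Expiry of referenced patent CV-791179:
  Base: filing + 25 years → 2 January 2024.
Terminal disclaimer: CV-279600 expires on the earlier of 5 July 2024 and 2 January 2024.

2024-01-02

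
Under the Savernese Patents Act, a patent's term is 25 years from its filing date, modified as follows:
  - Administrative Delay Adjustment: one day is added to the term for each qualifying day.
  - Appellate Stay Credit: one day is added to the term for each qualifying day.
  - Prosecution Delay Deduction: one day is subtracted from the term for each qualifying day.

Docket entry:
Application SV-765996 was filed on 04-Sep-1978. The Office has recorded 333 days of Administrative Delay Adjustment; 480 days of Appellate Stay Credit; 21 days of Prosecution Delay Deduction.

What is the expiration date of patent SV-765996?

2005-11-04

Base term: filing date + 25 years → 4 September 2003.
Administrative Delay Adjustment: +333 days → 2 August 2004.
Appellate Stay Credit: +480 days → 25 November 2005.
Prosecution Delay Deduction: −21 days → 4 November 2005.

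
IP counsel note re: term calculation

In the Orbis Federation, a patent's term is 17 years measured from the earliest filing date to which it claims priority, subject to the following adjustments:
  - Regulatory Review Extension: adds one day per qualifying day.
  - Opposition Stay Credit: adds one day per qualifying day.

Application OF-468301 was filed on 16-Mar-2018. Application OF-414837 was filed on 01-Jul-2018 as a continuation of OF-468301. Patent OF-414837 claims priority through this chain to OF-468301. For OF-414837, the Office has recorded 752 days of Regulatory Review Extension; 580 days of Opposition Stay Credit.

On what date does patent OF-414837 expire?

November 7, 2038

Earliest priority filing: 16 March 2018.
Base term: 16 March 2018 + 17 years → 16 March 2035.
Regulatory Review Extension: +752 days → 6 April 2037.
Opposition Stay Credit: +580 days → 7 November 2038.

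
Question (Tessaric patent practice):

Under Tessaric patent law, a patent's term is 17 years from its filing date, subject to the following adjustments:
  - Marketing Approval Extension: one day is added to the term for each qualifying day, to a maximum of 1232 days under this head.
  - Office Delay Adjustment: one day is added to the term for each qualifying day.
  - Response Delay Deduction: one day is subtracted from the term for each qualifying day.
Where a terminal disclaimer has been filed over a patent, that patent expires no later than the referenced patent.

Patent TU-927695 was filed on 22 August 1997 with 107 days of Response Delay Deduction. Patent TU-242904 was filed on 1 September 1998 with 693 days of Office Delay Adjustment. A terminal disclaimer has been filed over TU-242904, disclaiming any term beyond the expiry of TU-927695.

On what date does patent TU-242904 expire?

Natural term of TU-242904:
  Base: filing + 17 years → 1 September 2015.
  Office Delay Adjustment: +693 days → 25 July 2017.
Expiry of referenced patent TU-927695:
  Base: filing + 17 years → 22 August 2014.
  Response Delay Deduction: −107 days → 7 May 2014.
Terminal disclaimer: TU-242904 expires on the earlier of 25 July 2017 and 7 May 2014.

May 7, 2014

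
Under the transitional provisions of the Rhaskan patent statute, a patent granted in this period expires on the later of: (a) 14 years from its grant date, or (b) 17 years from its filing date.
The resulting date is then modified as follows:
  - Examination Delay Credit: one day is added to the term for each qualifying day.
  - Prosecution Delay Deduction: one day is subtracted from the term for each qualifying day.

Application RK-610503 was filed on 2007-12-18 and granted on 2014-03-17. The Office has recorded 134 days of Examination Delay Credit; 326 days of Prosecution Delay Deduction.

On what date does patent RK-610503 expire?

2027-09-07

(a) grant + 14 years → 17 March 2028.
(b) filing + 17 years → 18 December 2024.
Later of the two: 17 March 2028.
Examination Delay Credit: +134 days → 29 July 2028.
Prosecution Delay Deduction: −326 days → 7 September 2027.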